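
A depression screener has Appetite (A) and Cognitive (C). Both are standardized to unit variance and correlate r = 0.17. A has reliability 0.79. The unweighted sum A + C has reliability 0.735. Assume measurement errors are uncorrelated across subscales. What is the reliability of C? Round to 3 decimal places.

Var(A+C) = 2 + 2·0.17 = 2.340.
True-score variance = ρ_A + ρ_C + 2·0.17, so 0.735 = (0.79 + ρ_C + 0.34) / 2.340.
ρ_C = 0.735·2.340 − 0.79 − 0.34 = 0.590.

0.590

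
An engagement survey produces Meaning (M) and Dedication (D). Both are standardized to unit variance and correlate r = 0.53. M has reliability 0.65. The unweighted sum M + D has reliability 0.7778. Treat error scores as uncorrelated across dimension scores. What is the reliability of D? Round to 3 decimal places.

0.670

Var(M+D) = 2 + 2·0.53 = 3.060.
True-score variance = ρ_M + ρ_D + 2·0.53, so 0.7778 = (0.65 + ρ_D + 1.06) / 3.060.
ρ_D = 0.7778·3.060 − 0.65 − 1.06 = 0.670.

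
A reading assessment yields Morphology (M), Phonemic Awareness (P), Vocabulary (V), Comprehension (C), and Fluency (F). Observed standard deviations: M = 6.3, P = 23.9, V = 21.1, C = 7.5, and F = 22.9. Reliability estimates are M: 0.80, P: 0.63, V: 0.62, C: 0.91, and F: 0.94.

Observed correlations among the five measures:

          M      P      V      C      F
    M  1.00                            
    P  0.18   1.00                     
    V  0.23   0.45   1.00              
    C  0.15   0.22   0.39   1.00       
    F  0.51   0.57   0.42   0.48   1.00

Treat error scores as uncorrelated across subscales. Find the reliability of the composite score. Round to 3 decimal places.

0.887

Var(M+P+V+C+F) = 6.3² + 23.9² + 21.1² + 7.5² + 22.9² + 2·[6.3·23.9·0.18 + 6.3·21.1·0.23 + 6.3·7.5·0.15 + 6.3·22.9·0.51 + 23.9·21.1·0.45 + 23.9·7.5·0.22 + 23.9·22.9·0.57 + 21.1·7.5·0.39 + 21.1·22.9·0.42 + 7.5·22.9·0.48] = 1636.77 + 2127.54 = 3764.31.
With uncorrelated errors the cross-covariances are all true-score covariance, so they carry over unchanged; only the diagonal terms shrink to ρᵢσᵢ².
True-score variance = [6.3²·0.80 + 23.9²·0.63 + 21.1²·0.62 + 7.5²·0.91 + 22.9²·0.94] + 2127.54 = 1211.78 + 2127.54 = 3339.32.
Reliability = 3339.32 / 3764.31 = 0.887.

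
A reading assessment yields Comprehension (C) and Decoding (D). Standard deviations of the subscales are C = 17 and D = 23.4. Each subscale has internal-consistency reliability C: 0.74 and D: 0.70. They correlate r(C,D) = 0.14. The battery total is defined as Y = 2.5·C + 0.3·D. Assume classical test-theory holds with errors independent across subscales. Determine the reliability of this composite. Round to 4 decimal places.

Var(Y) = 2.5²·17² + 0.3²·23.4² + 2·[0.75·17·23.4·0.14] = 1855.53 + 83.538 = 1939.07.
With uncorrelated errors the cross-covariances are all true-score covariance, so they carry over unchanged; only the diagonal terms shrink to ρᵢσᵢ².
True-score variance = [2.5²·17²·0.74 + 0.3²·23.4²·0.70] + 83.538 = 1371.12 + 83.538 = 1454.66.
Reliability = 1454.66 / 1939.07 = 0.7502.

0.7502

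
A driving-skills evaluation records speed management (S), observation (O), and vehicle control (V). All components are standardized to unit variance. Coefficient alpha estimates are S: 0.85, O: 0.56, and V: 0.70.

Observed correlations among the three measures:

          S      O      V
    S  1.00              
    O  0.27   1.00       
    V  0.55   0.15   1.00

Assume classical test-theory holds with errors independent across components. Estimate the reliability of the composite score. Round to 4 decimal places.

0.8198

Var(S+O+V) = 3 + 2·[0.27 + 0.55 + 0.15] = 3 + 1.94 = 4.94.
With uncorrelated errors the cross-covariances are all true-score covariance, so they carry over unchanged; only the diagonal terms shrink to ρᵢσᵢ².
True-score variance = [0.85 + 0.56 + 0.70] + 1.94 = 2.11 + 1.94 = 4.05.
Reliability = 4.05 / 4.94 = 0.8198.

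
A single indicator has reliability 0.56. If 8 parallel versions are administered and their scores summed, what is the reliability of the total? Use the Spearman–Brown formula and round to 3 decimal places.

ρ_k = kρ / (1 + (k−1)ρ) = 8·0.56 / (1 + 7·0.56) = 4.480 / 4.920 = 0.911.

0.911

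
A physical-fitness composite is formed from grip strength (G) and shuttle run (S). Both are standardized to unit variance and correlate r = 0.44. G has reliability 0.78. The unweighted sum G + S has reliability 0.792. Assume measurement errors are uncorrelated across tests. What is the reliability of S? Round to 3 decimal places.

0.621

Var(G+S) = 2 + 2·0.44 = 2.880.
True-score variance = ρ_G + ρ_S + 2·0.44, so 0.792 = (0.78 + ρ_S + 0.88) / 2.880.
ρ_S = 0.792·2.880 − 0.78 − 0.88 = 0.621.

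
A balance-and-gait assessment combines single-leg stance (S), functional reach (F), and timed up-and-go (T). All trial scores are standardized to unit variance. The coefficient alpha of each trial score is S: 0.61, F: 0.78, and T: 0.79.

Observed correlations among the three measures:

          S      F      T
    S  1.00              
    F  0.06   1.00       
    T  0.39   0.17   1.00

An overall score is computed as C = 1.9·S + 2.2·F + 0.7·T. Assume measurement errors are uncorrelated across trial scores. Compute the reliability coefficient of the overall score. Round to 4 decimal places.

Var(C) = 1.9² + 2.2² + 0.7² + 2·[4.18·0.06 + 1.33·0.39 + 1.54·0.17] = 8.94 + 2.0626 = 11.0026.
With uncorrelated errors the cross-covariances are all true-score covariance, so they carry over unchanged; only the diagonal terms shrink to ρᵢσᵢ².
True-score variance = [1.9²·0.61 + 2.2²·0.78 + 0.7²·0.79] + 2.0626 = 6.3644 + 2.0626 = 8.427.
Reliability = 8.427 / 11.0026 = 0.7659.

0.7659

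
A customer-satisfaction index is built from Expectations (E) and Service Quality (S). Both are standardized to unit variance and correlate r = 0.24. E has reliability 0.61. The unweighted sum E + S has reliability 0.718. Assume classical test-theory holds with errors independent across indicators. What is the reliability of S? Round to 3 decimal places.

0.691

Var(E+S) = 2 + 2·0.24 = 2.480.
True-score variance = ρ_E + ρ_S + 2·0.24, so 0.718 = (0.61 + ρ_S + 0.48) / 2.480.
ρ_S = 0.718·2.480 − 0.61 − 0.48 = 0.691.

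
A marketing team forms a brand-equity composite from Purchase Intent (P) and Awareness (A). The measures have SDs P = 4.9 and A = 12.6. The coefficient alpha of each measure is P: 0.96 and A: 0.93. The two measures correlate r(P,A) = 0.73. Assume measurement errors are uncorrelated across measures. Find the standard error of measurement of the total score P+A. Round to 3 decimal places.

Var(total) = 182.77 + 90.1404 = 272.91.
True-score variance = 170.696 + 90.1404 = 260.837, so reliability = 0.9558.
Error variance = 272.91 − 260.837 = 12.0736; SEM = √12.0736 = 3.475.

3.475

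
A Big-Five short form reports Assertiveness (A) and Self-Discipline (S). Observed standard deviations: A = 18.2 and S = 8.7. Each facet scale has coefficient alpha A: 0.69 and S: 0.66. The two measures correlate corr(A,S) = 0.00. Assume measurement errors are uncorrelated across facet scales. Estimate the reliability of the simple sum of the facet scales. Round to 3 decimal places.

Var(A+S) = 18.2² + 8.7² + 2·[18.2·8.7·0.00] = 406.93 + 0 = 406.93.
With uncorrelated errors the cross-covariances are all true-score covariance, so they carry over unchanged; only the diagonal terms shrink to ρᵢσᵢ².
True-score variance = [18.2²·0.69 + 8.7²·0.66] + 0 = 278.511 + 0 = 278.511.
Reliability = 278.511 / 406.93 = 0.684.

0.684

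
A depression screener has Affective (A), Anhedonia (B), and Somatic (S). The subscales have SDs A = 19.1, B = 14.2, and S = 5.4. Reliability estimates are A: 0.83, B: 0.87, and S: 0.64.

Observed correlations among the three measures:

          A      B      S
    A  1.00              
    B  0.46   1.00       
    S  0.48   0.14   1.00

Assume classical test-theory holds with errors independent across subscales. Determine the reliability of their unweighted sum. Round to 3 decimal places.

Var(A+B+S) = 19.1² + 14.2² + 5.4² + 2·[19.1·14.2·0.46 + 19.1·5.4·0.48 + 14.2·5.4·0.14] = 595.61 + 370.007 = 965.617.
Because errors are independent across components, Cov(Tᵢ,Tⱼ) = Cov(Xᵢ,Xⱼ); the off-diagonal part of the true-score variance is the same as above.
True-score variance = [19.1²·0.83 + 14.2²·0.87 + 5.4²·0.64] + 370.007 = 496.882 + 370.007 = 866.889.
Reliability = 866.889 / 965.617 = 0.898.

0.898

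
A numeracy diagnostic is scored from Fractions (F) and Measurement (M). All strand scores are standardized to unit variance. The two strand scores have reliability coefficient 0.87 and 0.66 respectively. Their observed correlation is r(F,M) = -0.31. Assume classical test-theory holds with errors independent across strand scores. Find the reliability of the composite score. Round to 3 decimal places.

Var(F+M) = 2 + 2·[(-0.31)] = 2 − 0.62 = 1.38.
With uncorrelated errors the cross-covariances are all true-score covariance, so they carry over unchanged; only the diagonal terms shrink to ρᵢσᵢ².
True-score variance = [0.87 + 0.66] − 0.62 = 1.53 − 0.62 = 0.91.
Reliability = 0.91 / 1.38 = 0.659.

0.659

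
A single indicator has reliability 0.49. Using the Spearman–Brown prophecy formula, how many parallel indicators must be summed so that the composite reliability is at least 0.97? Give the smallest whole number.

k ≥ ρ*(1−ρ₁)/(ρ₁(1−ρ*)) = 0.97·0.51 / (0.49·0.03) = 33.653.
Smallest integer k = 34.

34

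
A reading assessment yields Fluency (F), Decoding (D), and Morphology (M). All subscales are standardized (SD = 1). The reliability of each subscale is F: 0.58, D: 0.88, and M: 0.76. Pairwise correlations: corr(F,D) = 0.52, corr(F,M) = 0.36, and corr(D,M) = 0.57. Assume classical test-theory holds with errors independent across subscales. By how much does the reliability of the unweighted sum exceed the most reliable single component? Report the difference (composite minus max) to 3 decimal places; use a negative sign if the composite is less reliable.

Var(sum) = 3 + 2.9 = 5.9; true-score variance = 2.22 + 2.9 = 5.12; composite reliability = 0.8678.
Max component reliability = 0.8800.
Difference = 0.8678 − 0.8800 = -0.012.

-0.012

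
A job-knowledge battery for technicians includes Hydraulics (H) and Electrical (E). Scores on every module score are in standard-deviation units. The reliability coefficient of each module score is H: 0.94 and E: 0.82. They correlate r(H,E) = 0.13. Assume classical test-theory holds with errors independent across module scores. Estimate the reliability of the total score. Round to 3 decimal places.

0.894

Var(H+E) = 2 + 2·[0.13] = 2 + 0.26 = 2.26.
With uncorrelated errors the cross-covariances are all true-score covariance, so they carry over unchanged; only the diagonal terms shrink to ρᵢσᵢ².
True-score variance = [0.94 + 0.82] + 0.26 = 1.76 + 0.26 = 2.02.
Reliability = 2.02 / 2.26 = 0.894.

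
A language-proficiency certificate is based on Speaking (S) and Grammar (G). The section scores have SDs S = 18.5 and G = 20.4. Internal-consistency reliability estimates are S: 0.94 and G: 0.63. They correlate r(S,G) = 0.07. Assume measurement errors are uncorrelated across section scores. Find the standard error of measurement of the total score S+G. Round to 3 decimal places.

13.210

Var(total) = 758.41 + 52.836 = 811.246.
True-score variance = 583.896 + 52.836 = 636.732, so reliability = 0.7849.
Error variance = 811.246 − 636.732 = 174.514; SEM = √174.514 = 13.210.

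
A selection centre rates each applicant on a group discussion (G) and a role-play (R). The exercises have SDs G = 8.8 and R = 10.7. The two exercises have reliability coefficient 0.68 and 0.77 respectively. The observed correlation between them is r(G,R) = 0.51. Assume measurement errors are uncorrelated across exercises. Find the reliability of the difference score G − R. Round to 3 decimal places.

Var(G−R) = 8.8² + 10.7² − 2·8.8·10.7·0.51 = 191.93 − 96.0432 = 95.8868.
Under uncorrelated errors the observed covariances equal the true-score covariances, so only the own-variance terms attenuate.
True-score variance = [8.8²·0.68 + 10.7²·0.77] − 96.0432 = 140.817 − 96.0432 = 44.7733.
Reliability = 44.7733 / 95.8868 = 0.467.

0.467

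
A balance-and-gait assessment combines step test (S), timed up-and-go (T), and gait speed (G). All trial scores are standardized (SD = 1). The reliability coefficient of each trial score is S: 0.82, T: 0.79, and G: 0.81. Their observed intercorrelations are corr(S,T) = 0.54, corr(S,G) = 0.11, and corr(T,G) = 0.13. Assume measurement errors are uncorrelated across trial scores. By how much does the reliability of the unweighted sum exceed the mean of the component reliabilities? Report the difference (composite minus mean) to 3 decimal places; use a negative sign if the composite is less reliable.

Var(sum) = 3 + 1.56 = 4.56; true-score variance = 2.42 + 1.56 = 3.98; composite reliability = 0.8728.
Mean component reliability = 0.8067.
Difference = 0.8728 − 0.8067 = 0.066.

0.066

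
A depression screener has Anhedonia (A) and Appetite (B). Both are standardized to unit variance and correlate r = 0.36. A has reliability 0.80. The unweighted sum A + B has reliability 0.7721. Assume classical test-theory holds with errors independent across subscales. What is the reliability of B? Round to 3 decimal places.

Var(A+B) = 2 + 2·0.36 = 2.720.
True-score variance = ρ_A + ρ_B + 2·0.36, so 0.7721 = (0.80 + ρ_B + 0.72) / 2.720.
ρ_B = 0.7721·2.720 − 0.80 − 0.72 = 0.580.

0.580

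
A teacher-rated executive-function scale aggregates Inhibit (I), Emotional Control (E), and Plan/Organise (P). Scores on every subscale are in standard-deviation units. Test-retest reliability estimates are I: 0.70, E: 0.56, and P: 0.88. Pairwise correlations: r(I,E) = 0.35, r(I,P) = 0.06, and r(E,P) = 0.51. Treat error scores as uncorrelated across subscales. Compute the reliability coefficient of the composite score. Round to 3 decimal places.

Var(I+E+P) = 3 + 2·[0.35 + 0.06 + 0.51] = 3 + 1.84 = 4.84.
With uncorrelated errors the cross-covariances are all true-score covariance, so they carry over unchanged; only the diagonal terms shrink to ρᵢσᵢ².
True-score variance = [0.70 + 0.56 + 0.88] + 1.84 = 2.14 + 1.84 = 3.98.
Reliability = 3.98 / 4.84 = 0.822.

0.822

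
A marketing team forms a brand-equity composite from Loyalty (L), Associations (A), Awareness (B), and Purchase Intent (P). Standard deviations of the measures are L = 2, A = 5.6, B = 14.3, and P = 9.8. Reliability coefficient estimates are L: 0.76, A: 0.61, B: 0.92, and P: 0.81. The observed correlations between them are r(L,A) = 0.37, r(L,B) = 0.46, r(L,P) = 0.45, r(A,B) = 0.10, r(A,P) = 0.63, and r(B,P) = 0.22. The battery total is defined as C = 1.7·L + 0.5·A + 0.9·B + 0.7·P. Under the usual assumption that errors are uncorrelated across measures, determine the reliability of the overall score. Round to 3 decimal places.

Var(C) = 1.7²·2² + 0.5²·5.6² + 0.9²·14.3² + 0.7²·9.8² + 2·[0.85·2·5.6·0.37 + 1.53·2·14.3·0.46 + 1.19·2·9.8·0.45 + 0.45·5.6·14.3·0.10 + 0.35·5.6·9.8·0.63 + 0.63·14.3·9.8·0.22] = 232.097 + 138.55 = 370.646.
Because errors are independent across components, Cov(Tᵢ,Tⱼ) = Cov(Xᵢ,Xⱼ); the off-diagonal part of the true-score variance is the same as above.
True-score variance = [1.7²·2²·0.76 + 0.5²·5.6²·0.61 + 0.9²·14.3²·0.92 + 0.7²·9.8²·0.81] + 138.55 = 204.072 + 138.55 = 342.622.
Reliability = 342.622 / 370.646 = 0.924.

0.924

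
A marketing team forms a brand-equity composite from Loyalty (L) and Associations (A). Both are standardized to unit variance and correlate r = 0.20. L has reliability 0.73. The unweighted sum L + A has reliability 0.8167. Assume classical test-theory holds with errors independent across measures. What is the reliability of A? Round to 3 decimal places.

0.830

Var(L+A) = 2 + 2·0.20 = 2.400.
True-score variance = ρ_L + ρ_A + 2·0.20, so 0.8167 = (0.73 + ρ_A + 0.40) / 2.400.
ρ_A = 0.8167·2.400 − 0.73 − 0.40 = 0.830.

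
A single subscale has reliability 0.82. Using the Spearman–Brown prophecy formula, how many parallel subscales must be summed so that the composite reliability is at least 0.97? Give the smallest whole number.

k ≥ ρ*(1−ρ₁)/(ρ₁(1−ρ*)) = 0.97·0.18 / (0.82·0.03) = 7.098.
Smallest integer k = 8.

8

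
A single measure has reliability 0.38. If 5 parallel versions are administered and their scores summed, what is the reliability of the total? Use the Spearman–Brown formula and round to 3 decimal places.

ρ_k = kρ / (1 + (k−1)ρ) = 5·0.38 / (1 + 4·0.38) = 1.900 / 2.520 = 0.754.

0.754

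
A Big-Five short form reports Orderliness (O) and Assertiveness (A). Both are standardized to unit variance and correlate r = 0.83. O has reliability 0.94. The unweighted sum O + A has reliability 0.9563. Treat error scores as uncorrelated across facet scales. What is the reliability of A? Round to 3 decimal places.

0.900

Var(O+A) = 2 + 2·0.83 = 3.660.
True-score variance = ρ_O + ρ_A + 2·0.83, so 0.9563 = (0.94 + ρ_A + 1.66) / 3.660.
ρ_A = 0.9563·3.660 − 0.94 − 1.66 = 0.900.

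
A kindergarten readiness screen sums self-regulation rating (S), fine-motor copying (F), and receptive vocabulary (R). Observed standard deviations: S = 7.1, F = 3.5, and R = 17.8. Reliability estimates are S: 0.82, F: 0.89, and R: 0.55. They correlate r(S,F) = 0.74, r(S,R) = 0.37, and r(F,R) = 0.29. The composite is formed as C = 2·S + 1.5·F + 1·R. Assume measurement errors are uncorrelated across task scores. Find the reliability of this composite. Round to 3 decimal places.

0.797

Var(C) = 2²·7.1² + 1.5²·3.5² + 17.8² + 2·[3·7.1·3.5·0.74 + 2·7.1·17.8·0.37 + 1.5·3.5·17.8·0.29] = 546.043 + 351.577 = 897.62.
Under uncorrelated errors the observed covariances equal the true-score covariances, so only the own-variance terms attenuate.
True-score variance = [2²·7.1²·0.82 + 1.5²·3.5²·0.89 + 17.8²·0.55] + 351.577 = 364.137 + 351.577 = 715.715.
Reliability = 715.715 / 897.62 = 0.797.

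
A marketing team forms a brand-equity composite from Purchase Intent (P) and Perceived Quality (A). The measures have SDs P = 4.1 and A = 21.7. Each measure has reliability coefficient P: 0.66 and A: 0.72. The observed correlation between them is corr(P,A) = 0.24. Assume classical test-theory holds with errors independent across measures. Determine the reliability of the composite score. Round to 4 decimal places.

Var(P+A) = 4.1² + 21.7² + 2·[4.1·21.7·0.24] = 487.7 + 42.7056 = 530.406.
Under uncorrelated errors the observed covariances equal the true-score covariances, so only the own-variance terms attenuate.
True-score variance = [4.1²·0.66 + 21.7²·0.72] + 42.7056 = 350.135 + 42.7056 = 392.841.
Reliability = 392.841 / 530.406 = 0.7406.

0.7406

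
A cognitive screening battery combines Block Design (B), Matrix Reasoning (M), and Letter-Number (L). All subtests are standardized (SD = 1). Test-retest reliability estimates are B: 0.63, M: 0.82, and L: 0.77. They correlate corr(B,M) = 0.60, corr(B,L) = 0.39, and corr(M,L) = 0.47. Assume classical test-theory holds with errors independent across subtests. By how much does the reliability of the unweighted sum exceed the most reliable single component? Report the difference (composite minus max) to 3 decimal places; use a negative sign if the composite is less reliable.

Var(sum) = 3 + 2.92 = 5.92; true-score variance = 2.22 + 2.92 = 5.14; composite reliability = 0.8682.
Max component reliability = 0.8200.
Difference = 0.8682 − 0.8200 = 0.048.

0.048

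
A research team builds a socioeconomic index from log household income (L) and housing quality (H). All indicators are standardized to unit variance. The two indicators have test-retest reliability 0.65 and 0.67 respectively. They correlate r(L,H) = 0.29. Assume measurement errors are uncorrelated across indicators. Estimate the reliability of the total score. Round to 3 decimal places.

Var(L+H) = 2 + 2·[0.29] = 2 + 0.58 = 2.58.
Under uncorrelated errors the observed covariances equal the true-score covariances, so only the own-variance terms attenuate.
True-score variance = [0.65 + 0.67] + 0.58 = 1.32 + 0.58 = 1.9.
Reliability = 1.9 / 2.58 = 0.736.

0.736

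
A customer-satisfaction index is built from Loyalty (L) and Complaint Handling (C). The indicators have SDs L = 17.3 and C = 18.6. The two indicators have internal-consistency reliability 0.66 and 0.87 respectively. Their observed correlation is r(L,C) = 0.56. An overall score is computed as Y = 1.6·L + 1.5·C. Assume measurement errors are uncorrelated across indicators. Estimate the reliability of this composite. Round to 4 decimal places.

Var(Y) = 1.6²·17.3² + 1.5²·18.6² + 2·[2.4·17.3·18.6·0.56] = 1544.59 + 864.945 = 2409.54.
With uncorrelated errors the cross-covariances are all true-score covariance, so they carry over unchanged; only the diagonal terms shrink to ρᵢσᵢ².
True-score variance = [1.6²·17.3²·0.66 + 1.5²·18.6²·0.87] + 864.945 = 1182.9 + 864.945 = 2047.84.
Reliability = 2047.84 / 2409.54 = 0.8499.

0.8499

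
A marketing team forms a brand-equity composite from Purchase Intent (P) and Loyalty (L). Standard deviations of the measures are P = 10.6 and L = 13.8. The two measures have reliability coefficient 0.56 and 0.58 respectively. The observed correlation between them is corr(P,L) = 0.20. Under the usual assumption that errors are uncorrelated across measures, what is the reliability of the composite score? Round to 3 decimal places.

Var(P+L) = 10.6² + 13.8² + 2·[10.6·13.8·0.20] = 302.8 + 58.512 = 361.312.
Because errors are independent across components, Cov(Tᵢ,Tⱼ) = Cov(Xᵢ,Xⱼ); the off-diagonal part of the true-score variance is the same as above.
True-score variance = [10.6²·0.56 + 13.8²·0.58] + 58.512 = 173.377 + 58.512 = 231.889.
Reliability = 231.889 / 361.312 = 0.642.

0.642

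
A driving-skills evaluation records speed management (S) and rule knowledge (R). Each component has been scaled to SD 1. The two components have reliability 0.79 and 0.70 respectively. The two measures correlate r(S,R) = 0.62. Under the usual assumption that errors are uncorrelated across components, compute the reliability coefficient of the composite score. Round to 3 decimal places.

0.843

Var(S+R) = 2 + 2·[0.62] = 2 + 1.24 = 3.24.
Under uncorrelated errors the observed covariances equal the true-score covariances, so only the own-variance terms attenuate.
True-score variance = [0.79 + 0.70] + 1.24 = 1.49 + 1.24 = 2.73.
Reliability = 2.73 / 3.24 = 0.843.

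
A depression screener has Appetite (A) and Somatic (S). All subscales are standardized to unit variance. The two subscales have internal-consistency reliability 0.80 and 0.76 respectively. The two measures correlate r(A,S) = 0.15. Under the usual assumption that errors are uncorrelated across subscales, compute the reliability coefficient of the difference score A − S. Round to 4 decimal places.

0.7412

Var(A−S) = 1 + 1 − 2·0.15 = 2 − 0.3 = 1.7.
With uncorrelated errors the cross-covariances are all true-score covariance, so they carry over unchanged; only the diagonal terms shrink to ρᵢσᵢ².
True-score variance = [0.80 + 0.76] − 0.3 = 1.56 − 0.3 = 1.26.
Reliability = 1.26 / 1.7 = 0.7412.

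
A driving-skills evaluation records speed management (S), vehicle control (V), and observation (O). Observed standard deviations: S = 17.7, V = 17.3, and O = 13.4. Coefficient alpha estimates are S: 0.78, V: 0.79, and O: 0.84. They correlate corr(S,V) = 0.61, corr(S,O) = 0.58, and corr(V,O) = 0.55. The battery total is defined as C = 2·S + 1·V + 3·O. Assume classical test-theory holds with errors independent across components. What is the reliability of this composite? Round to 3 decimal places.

0.906

Var(C) = 2²·17.7² + 17.3² + 3²·13.4² + 2·[2·17.7·17.3·0.61 + 6·17.7·13.4·0.58 + 3·17.3·13.4·0.55] = 3168.49 + 3162.93 = 6331.42.
With uncorrelated errors the cross-covariances are all true-score covariance, so they carry over unchanged; only the diagonal terms shrink to ρᵢσᵢ².
True-score variance = [2²·17.7²·0.78 + 17.3²·0.79 + 3²·13.4²·0.84] + 3162.93 = 2571.38 + 3162.93 = 5734.31.
Reliability = 5734.31 / 6331.42 = 0.906.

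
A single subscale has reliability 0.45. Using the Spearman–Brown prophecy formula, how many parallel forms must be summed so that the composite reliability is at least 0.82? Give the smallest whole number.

6

k ≥ ρ*(1−ρ₁)/(ρ₁(1−ρ*)) = 0.82·0.55 / (0.45·0.18) = 5.568.
Smallest integer k = 6.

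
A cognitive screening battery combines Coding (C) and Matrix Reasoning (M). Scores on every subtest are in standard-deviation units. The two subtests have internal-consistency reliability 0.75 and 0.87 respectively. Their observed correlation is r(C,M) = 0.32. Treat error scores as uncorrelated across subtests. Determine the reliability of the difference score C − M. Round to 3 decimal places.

Var(C−M) = 1 + 1 − 2·0.32 = 2 − 0.64 = 1.36.
With uncorrelated errors the cross-covariances are all true-score covariance, so they carry over unchanged; only the diagonal terms shrink to ρᵢσᵢ².
True-score variance = [0.75 + 0.87] − 0.64 = 1.62 − 0.64 = 0.98.
Reliability = 0.98 / 1.36 = 0.721.

0.721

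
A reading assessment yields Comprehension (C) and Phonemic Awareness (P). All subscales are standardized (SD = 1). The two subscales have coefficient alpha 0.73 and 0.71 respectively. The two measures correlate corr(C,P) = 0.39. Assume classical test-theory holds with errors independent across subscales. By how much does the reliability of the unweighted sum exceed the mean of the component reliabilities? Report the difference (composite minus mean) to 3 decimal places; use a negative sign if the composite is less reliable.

0.079

Var(sum) = 2 + 0.78 = 2.78; true-score variance = 1.44 + 0.78 = 2.22; composite reliability = 0.7986.
Mean component reliability = 0.7200.
Difference = 0.7986 − 0.7200 = 0.079.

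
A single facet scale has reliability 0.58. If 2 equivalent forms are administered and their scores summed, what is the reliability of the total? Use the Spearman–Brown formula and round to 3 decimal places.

ρ_k = kρ / (1 + (k−1)ρ) = 2·0.58 / (1 + 1·0.58) = 1.160 / 1.580 = 0.734.

0.734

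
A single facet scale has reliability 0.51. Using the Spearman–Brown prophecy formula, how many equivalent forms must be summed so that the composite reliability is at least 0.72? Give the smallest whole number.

k ≥ ρ*(1−ρ₁)/(ρ₁(1−ρ*)) = 0.72·0.49 / (0.51·0.28) = 2.471.
Smallest integer k = 3.

3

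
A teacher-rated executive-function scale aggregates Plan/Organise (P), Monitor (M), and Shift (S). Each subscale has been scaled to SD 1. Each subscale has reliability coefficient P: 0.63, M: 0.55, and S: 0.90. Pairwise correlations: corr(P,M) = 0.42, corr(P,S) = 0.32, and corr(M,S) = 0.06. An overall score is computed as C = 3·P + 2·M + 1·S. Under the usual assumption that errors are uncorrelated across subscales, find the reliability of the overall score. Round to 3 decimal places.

0.753

Var(C) = 3² + 2² + 1 + 2·[6·0.42 + 3·0.32 + 2·0.06] = 14 + 7.2 = 21.2.
Under uncorrelated errors the observed covariances equal the true-score covariances, so only the own-variance terms attenuate.
True-score variance = [3²·0.63 + 2²·0.55 + 0.90] + 7.2 = 8.77 + 7.2 = 15.97.
Reliability = 15.97 / 21.2 = 0.753.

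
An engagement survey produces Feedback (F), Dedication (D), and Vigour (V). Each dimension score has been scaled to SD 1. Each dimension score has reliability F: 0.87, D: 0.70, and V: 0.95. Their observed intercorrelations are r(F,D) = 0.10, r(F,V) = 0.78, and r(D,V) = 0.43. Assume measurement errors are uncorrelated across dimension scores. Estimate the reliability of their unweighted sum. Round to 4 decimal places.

0.9146

Var(F+D+V) = 3 + 2·[0.10 + 0.78 + 0.43] = 3 + 2.62 = 5.62.
Under uncorrelated errors the observed covariances equal the true-score covariances, so only the own-variance terms attenuate.
True-score variance = [0.87 + 0.70 + 0.95] + 2.62 = 2.52 + 2.62 = 5.14.
Reliability = 5.14 / 5.62 = 0.9146.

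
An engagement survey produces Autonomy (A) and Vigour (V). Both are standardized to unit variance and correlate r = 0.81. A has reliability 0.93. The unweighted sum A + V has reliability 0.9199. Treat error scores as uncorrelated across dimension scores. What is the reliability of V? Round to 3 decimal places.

0.780

Var(A+V) = 2 + 2·0.81 = 3.620.
True-score variance = ρ_A + ρ_V + 2·0.81, so 0.9199 = (0.93 + ρ_V + 1.62) / 3.620.
ρ_V = 0.9199·3.620 − 0.93 − 1.62 = 0.780.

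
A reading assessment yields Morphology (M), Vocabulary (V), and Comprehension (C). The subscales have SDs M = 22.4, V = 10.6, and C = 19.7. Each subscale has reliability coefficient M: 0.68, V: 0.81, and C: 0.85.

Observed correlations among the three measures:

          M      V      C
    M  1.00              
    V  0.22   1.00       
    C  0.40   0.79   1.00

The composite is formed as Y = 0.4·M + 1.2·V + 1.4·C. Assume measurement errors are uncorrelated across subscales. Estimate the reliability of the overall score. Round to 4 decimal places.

Var(Y) = 0.4²·22.4² + 1.2²·10.6² + 1.4²·19.7² + 2·[0.48·22.4·10.6·0.22 + 0.56·22.4·19.7·0.40 + 1.68·10.6·19.7·0.79] = 1002.74 + 802.133 = 1804.87.
Under uncorrelated errors the observed covariances equal the true-score covariances, so only the own-variance terms attenuate.
True-score variance = [0.4²·22.4²·0.68 + 1.2²·10.6²·0.81 + 1.4²·19.7²·0.85] + 802.133 = 832.206 + 802.133 = 1634.34.
Reliability = 1634.34 / 1804.87 = 0.9055.

0.9055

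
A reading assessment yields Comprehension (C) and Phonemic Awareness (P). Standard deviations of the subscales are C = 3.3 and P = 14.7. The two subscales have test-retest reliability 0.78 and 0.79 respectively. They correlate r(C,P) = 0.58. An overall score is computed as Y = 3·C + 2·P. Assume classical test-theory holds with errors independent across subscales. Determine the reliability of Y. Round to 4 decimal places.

0.8438

Var(Y) = 3²·3.3² + 2²·14.7² + 2·[6·3.3·14.7·0.58] = 962.37 + 337.63 = 1300.
Because errors are independent across components, Cov(Tᵢ,Tⱼ) = Cov(Xᵢ,Xⱼ); the off-diagonal part of the true-score variance is the same as above.
True-score variance = [3²·3.3²·0.78 + 2²·14.7²·0.79] + 337.63 = 759.292 + 337.63 = 1096.92.
Reliability = 1096.92 / 1300 = 0.8438.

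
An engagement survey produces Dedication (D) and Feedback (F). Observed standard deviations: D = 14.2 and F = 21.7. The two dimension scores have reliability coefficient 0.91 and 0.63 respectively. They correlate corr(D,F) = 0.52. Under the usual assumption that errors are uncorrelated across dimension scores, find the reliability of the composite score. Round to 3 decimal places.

0.806

Var(D+F) = 14.2² + 21.7² + 2·[14.2·21.7·0.52] = 672.53 + 320.466 = 992.996.
With uncorrelated errors the cross-covariances are all true-score covariance, so they carry over unchanged; only the diagonal terms shrink to ρᵢσᵢ².
True-score variance = [14.2²·0.91 + 21.7²·0.63] + 320.466 = 480.153 + 320.466 = 800.619.
Reliability = 800.619 / 992.996 = 0.806.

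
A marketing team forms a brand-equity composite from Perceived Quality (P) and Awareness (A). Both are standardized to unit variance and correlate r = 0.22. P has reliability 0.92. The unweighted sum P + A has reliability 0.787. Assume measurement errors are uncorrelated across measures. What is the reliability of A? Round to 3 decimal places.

Var(P+A) = 2 + 2·0.22 = 2.440.
True-score variance = ρ_P + ρ_A + 2·0.22, so 0.787 = (0.92 + ρ_A + 0.44) / 2.440.
ρ_A = 0.787·2.440 − 0.92 − 0.44 = 0.560.

0.560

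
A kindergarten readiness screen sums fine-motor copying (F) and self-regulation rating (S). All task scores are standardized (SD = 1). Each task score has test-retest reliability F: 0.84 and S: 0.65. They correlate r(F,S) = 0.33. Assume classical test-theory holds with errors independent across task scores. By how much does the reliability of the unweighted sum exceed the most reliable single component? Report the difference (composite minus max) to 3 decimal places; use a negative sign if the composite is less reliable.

-0.032

Var(sum) = 2 + 0.66 = 2.66; true-score variance = 1.49 + 0.66 = 2.15; composite reliability = 0.8083.
Max component reliability = 0.8400.
Difference = 0.8083 − 0.8400 = -0.032.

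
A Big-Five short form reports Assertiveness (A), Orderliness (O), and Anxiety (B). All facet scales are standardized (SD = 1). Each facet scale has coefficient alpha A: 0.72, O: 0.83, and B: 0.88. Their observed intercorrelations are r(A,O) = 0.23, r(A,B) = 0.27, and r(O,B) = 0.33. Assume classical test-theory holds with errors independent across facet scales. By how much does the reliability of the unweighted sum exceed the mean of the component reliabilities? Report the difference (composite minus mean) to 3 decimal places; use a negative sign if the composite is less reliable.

0.068

Var(sum) = 3 + 1.66 = 4.66; true-score variance = 2.43 + 1.66 = 4.09; composite reliability = 0.8777.
Mean component reliability = 0.8100.
Difference = 0.8777 − 0.8100 = 0.068.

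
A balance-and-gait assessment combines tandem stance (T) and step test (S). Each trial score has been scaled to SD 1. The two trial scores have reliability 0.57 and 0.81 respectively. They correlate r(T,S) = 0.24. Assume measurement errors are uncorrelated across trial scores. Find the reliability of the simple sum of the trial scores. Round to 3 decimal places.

Var(T+S) = 2 + 2·[0.24] = 2 + 0.48 = 2.48.
With uncorrelated errors the cross-covariances are all true-score covariance, so they carry over unchanged; only the diagonal terms shrink to ρᵢσᵢ².
True-score variance = [0.57 + 0.81] + 0.48 = 1.38 + 0.48 = 1.86.
Reliability = 1.86 / 2.48 = 0.750.

0.750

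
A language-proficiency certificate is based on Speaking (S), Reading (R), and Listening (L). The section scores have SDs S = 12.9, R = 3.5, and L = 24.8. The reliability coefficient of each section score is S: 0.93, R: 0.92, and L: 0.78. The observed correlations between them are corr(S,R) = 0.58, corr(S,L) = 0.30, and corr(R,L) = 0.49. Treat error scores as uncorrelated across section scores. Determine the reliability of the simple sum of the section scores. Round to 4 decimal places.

0.8683

Var(S+R+L) = 12.9² + 3.5² + 24.8² + 2·[12.9·3.5·0.58 + 12.9·24.8·0.30 + 3.5·24.8·0.49] = 793.7 + 329.39 = 1123.09.
Under uncorrelated errors the observed covariances equal the true-score covariances, so only the own-variance terms attenuate.
True-score variance = [12.9²·0.93 + 3.5²·0.92 + 24.8²·0.78] + 329.39 = 645.763 + 329.39 = 975.153.
Reliability = 975.153 / 1123.09 = 0.8683.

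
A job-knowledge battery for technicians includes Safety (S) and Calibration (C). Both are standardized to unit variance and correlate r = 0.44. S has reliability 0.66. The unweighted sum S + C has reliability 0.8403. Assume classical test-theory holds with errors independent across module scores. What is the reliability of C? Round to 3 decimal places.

Var(S+C) = 2 + 2·0.44 = 2.880.
True-score variance = ρ_S + ρ_C + 2·0.44, so 0.8403 = (0.66 + ρ_C + 0.88) / 2.880.
ρ_C = 0.8403·2.880 − 0.66 − 0.88 = 0.880.

0.880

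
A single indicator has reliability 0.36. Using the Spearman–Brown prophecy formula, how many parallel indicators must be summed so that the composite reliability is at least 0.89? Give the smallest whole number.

k ≥ ρ*(1−ρ₁)/(ρ₁(1−ρ*)) = 0.89·0.64 / (0.36·0.11) = 14.384.
Smallest integer k = 15.

15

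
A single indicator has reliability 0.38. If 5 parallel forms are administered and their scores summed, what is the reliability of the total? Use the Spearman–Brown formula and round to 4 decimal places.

ρ_k = kρ / (1 + (k−1)ρ) = 5·0.38 / (1 + 4·0.38) = 1.900 / 2.520 = 0.7540.

0.7540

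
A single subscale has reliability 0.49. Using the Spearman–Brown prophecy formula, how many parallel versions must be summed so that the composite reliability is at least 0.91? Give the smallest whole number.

11

k ≥ ρ*(1−ρ₁)/(ρ₁(1−ρ*)) = 0.91·0.51 / (0.49·0.09) = 10.524.
Smallest integer k = 11.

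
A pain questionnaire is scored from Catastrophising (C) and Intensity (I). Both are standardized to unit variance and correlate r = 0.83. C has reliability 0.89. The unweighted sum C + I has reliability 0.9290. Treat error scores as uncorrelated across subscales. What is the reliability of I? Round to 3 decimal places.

0.850

Var(C+I) = 2 + 2·0.83 = 3.660.
True-score variance = ρ_C + ρ_I + 2·0.83, so 0.9290 = (0.89 + ρ_I + 1.66) / 3.660.
ρ_I = 0.9290·3.660 − 0.89 − 1.66 = 0.850.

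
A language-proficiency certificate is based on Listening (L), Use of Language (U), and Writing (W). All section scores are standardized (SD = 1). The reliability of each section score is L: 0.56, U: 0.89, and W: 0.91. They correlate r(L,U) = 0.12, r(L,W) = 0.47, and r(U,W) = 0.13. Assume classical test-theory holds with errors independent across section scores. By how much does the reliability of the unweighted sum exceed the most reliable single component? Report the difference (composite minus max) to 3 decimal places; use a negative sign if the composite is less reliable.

-0.054

Var(sum) = 3 + 1.44 = 4.44; true-score variance = 2.36 + 1.44 = 3.8; composite reliability = 0.8559.
Max component reliability = 0.9100.
Difference = 0.8559 − 0.9100 = -0.054.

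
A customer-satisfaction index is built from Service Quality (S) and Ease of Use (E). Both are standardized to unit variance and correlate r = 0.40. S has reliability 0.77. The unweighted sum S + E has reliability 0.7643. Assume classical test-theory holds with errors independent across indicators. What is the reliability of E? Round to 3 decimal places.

0.570

Var(S+E) = 2 + 2·0.40 = 2.800.
True-score variance = ρ_S + ρ_E + 2·0.40, so 0.7643 = (0.77 + ρ_E + 0.80) / 2.800.
ρ_E = 0.7643·2.800 − 0.77 − 0.80 = 0.570.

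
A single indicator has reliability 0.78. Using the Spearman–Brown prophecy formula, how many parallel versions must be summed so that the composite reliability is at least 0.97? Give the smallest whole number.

10

k ≥ ρ*(1−ρ₁)/(ρ₁(1−ρ*)) = 0.97·0.22 / (0.78·0.03) = 9.120.
Smallest integer k = 10.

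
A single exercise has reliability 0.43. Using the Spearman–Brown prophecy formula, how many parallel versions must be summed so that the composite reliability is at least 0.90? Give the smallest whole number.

k ≥ ρ*(1−ρ₁)/(ρ₁(1−ρ*)) = 0.90·0.57 / (0.43·0.10) = 11.930.
Smallest integer k = 12.

12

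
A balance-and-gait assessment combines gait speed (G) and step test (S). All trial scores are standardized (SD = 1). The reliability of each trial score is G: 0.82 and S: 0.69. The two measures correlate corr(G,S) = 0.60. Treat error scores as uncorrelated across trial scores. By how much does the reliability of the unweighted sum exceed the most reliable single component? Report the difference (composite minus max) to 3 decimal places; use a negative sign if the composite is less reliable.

0.027

Var(sum) = 2 + 1.2 = 3.2; true-score variance = 1.51 + 1.2 = 2.71; composite reliability = 0.8469.
Max component reliability = 0.8200.
Difference = 0.8469 − 0.8200 = 0.027.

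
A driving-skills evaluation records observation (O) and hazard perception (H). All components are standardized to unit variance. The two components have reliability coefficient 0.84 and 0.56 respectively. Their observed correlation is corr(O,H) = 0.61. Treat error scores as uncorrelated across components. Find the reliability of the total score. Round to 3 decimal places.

Var(O+H) = 2 + 2·[0.61] = 2 + 1.22 = 3.22.
Because errors are independent across components, Cov(Tᵢ,Tⱼ) = Cov(Xᵢ,Xⱼ); the off-diagonal part of the true-score variance is the same as above.
True-score variance = [0.84 + 0.56] + 1.22 = 1.4 + 1.22 = 2.62.
Reliability = 2.62 / 3.22 = 0.814.

0.814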